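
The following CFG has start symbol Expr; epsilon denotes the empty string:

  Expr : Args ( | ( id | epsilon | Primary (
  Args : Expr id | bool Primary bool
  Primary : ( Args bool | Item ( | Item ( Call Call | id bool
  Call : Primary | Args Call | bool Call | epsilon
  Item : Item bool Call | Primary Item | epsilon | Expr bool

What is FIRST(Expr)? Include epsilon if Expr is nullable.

{ (, bool, id, epsilon }

From Expr : Args (: add FIRST(Args) = { (, bool, id }.
Expr : ( id contributes {(}.
Expr : epsilon contributes epsilon.
From Expr : Primary (: add FIRST(Primary) = { (, bool, id }.
Union: FIRST(Expr) = { (, bool, id, epsilon }.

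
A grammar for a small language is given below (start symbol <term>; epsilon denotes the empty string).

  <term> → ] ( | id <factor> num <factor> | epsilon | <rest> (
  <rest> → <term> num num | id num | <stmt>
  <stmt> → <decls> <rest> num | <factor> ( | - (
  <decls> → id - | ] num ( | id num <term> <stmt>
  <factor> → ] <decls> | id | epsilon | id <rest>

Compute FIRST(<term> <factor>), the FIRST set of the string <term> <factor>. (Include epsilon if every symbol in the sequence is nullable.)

Add FIRST(<term>)\{epsilon} = { (, -, ], id, num }; <term> is nullable, continue.
Add FIRST(<factor>)\{epsilon} = { ], id }; <factor> is nullable, continue.
Every symbol is nullable, so include epsilon.

{ (, -, ], id, num, epsilon }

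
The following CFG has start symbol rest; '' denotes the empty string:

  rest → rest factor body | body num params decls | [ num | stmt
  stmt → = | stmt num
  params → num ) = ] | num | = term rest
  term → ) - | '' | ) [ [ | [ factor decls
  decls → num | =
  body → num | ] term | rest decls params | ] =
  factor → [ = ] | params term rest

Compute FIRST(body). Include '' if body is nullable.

body → num contributes {num}.
body → ] term contributes {]}.
From body → rest decls params: add FIRST(rest) = { =, [, ], num }.
body → ] = contributes {]}.
Union: FIRST(body) = { =, [, ], num }.

{ =, [, ], num }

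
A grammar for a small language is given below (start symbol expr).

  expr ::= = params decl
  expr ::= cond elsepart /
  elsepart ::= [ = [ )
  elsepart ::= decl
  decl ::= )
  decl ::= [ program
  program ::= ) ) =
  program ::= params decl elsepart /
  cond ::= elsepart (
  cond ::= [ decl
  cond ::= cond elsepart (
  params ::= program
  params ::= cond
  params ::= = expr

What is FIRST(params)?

{ ), =, [ }

From params ::= program: add FIRST(program) = { ), =, [ }.
From params ::= cond: add FIRST(cond) = { ), [ }.
params ::= = expr contributes {=}.
Union: FIRST(params) = { ), =, [ }.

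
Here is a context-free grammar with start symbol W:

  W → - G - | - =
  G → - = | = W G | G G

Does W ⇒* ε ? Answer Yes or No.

No nonterminal in this grammar is nullable.
No production of W has an RHS whose symbols are all nullable, so W is not nullable.

No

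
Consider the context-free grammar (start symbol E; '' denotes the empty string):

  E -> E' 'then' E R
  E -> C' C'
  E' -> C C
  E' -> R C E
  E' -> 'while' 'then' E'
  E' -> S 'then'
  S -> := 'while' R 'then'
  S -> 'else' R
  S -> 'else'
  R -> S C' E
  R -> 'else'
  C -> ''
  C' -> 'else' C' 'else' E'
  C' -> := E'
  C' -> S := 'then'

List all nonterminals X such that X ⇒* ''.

{ C, E' }

Directly nullable (have an ''-production): C.
E' -> C C with every symbol nullable, so E' is nullable.
No other nonterminal has a production whose RHS symbols are all nullable.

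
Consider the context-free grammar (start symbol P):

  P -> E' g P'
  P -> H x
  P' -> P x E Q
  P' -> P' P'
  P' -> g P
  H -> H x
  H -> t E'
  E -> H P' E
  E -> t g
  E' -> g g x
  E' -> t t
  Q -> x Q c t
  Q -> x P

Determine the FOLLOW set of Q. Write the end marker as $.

{ $, c, g, t, x }

In P' -> P x E Q: Q is at the end, add FOLLOW(P') = { $, c, g, t, x }.
In Q -> x Q c t: add FIRST(c t) = { c }.
Union: FOLLOW(Q) = { $, c, g, t, x }.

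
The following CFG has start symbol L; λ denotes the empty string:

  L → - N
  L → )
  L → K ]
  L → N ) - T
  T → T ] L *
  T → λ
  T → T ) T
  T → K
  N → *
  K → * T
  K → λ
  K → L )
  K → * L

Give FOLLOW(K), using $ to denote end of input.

In L → K ]: add FIRST(]) = { ] }.
In T → K: K is at the end, add FOLLOW(T) = { $, ), *, ] }.
Union: FOLLOW(K) = { $, ), *, ] }.

{ $, ), *, ] }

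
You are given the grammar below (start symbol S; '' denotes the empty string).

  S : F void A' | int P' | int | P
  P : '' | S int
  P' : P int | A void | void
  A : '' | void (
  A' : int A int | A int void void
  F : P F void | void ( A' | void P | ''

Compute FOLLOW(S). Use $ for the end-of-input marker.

S is the start symbol, so $ ∈ FOLLOW(S).
In P : S int: add FIRST(int) = { int }.
Union: FOLLOW(S) = { $, int }.

{ $, int }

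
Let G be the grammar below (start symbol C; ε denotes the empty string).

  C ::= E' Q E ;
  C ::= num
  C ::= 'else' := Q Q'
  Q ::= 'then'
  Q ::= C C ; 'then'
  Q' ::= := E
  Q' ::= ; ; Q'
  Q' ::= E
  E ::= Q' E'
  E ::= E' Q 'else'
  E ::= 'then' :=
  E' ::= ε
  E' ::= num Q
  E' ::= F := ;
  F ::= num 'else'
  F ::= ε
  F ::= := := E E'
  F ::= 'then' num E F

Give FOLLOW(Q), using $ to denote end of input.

{ $, 'else', 'then', :=, ;, num }

In C ::= E' Q E ;: add FIRST(E ;) = { 'else', 'then', :=, ;, num }.
In C ::= 'else' := Q Q': add FIRST(Q') = { 'else', 'then', :=, ;, num }.
In E ::= E' Q 'else': add FIRST('else') = { 'else' }.
In E' ::= num Q: Q is at the end, add FOLLOW(E') = { $, 'else', 'then', :=, ;, num }.
Union: FOLLOW(Q) = { $, 'else', 'then', :=, ;, num }.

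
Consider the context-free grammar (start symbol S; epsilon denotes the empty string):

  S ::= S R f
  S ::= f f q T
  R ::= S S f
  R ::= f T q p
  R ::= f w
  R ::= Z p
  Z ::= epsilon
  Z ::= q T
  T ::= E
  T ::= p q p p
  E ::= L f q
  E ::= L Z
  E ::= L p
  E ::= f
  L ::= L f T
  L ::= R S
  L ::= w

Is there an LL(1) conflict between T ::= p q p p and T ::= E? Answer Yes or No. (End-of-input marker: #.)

FIRST(p q p p) = { p } and FIRST(E) = { f, p, q, w }.
Both contain p, so the two alternatives are not disjoint — LL(1) conflict.

Yes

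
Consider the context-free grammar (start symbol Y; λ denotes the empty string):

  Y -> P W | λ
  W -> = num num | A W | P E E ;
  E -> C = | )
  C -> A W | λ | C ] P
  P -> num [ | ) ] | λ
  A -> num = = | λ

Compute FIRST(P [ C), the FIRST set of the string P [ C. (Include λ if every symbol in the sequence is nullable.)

Add FIRST(P)\{λ} = { ), num }; P is nullable, continue.
[ is a terminal; add {[} and stop.

{ ), [, num }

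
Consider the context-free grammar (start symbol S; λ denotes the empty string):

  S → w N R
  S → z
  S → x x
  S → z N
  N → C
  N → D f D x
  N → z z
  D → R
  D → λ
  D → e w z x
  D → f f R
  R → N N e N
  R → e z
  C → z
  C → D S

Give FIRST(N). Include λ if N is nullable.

{ e, f, w, x, z }

From N → C: add FIRST(C) = { e, f, w, x, z }.
From N → D f D x: D nullable, take FIRST(D) ∪ {f} = { e, f, w, x, z }.
N → z z contributes {z}.
Union: FIRST(N) = { e, f, w, x, z }.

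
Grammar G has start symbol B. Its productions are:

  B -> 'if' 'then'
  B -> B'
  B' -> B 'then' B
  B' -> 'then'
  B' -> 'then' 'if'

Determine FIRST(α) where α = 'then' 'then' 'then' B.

'then' is a terminal; add {'then'} and stop.

{ 'then' }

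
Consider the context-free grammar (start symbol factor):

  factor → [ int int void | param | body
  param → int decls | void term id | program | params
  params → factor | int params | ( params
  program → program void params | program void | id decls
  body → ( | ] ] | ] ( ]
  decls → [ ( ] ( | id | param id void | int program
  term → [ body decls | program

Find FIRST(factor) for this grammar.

factor → [ int int void contributes {[}.
From factor → param: add FIRST(param) = { (, [, ], id, int, void }.
From factor → body: add FIRST(body) = { (, ] }.
Union: FIRST(factor) = { (, [, ], id, int, void }.

{ (, [, ], id, int, void }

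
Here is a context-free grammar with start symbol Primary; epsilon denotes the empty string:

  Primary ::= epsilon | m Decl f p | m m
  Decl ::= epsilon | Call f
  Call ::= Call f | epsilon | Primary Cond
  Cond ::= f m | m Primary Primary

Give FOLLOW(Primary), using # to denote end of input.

Primary is the start symbol, so # ∈ FOLLOW(Primary).
In Call ::= Primary Cond: add FIRST(Cond) = { f, m }.
In Cond ::= m Primary Primary: add FIRST(Primary)\{epsilon} = { m }.
  Since Primary is nullable, also add FOLLOW(Cond) = { f }.
In Cond ::= m Primary Primary: Primary is at the end, add FOLLOW(Cond) = { f }.
Union: FOLLOW(Primary) = { #, f, m }.

{ #, f, m }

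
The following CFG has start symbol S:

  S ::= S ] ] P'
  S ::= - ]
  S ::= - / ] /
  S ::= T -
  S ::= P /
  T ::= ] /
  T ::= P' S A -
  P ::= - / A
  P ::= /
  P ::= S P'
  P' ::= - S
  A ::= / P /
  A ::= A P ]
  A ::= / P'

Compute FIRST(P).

P ::= - / A contributes {-}.
P ::= / contributes {/}.
From P ::= S P': add FIRST(S) = { -, /, ] }.
Union: FIRST(P) = { -, /, ] }.

{ -, /, ] }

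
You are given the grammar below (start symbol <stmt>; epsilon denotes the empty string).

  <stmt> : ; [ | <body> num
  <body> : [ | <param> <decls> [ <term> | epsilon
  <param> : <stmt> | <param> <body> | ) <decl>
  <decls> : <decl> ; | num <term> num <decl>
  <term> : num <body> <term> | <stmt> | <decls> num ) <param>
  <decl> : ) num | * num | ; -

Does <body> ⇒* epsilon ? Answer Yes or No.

Yes

<body> has an epsilon-production, so <body> ⇒ epsilon.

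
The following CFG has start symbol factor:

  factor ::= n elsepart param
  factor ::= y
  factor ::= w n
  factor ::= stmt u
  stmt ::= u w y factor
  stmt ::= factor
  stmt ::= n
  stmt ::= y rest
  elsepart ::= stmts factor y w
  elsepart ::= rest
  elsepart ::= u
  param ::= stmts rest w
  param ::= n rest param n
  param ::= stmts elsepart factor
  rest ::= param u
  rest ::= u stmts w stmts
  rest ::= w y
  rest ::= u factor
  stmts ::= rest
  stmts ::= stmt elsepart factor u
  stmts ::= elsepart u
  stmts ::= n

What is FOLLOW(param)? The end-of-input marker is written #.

{ #, n, u, w, y }

In factor ::= n elsepart param: param is at the end, add FOLLOW(factor) = { #, n, u, w, y }.
In param ::= n rest param n: add FIRST(n) = { n }.
In rest ::= param u: add FIRST(u) = { u }.
Union: FOLLOW(param) = { #, n, u, w, y }.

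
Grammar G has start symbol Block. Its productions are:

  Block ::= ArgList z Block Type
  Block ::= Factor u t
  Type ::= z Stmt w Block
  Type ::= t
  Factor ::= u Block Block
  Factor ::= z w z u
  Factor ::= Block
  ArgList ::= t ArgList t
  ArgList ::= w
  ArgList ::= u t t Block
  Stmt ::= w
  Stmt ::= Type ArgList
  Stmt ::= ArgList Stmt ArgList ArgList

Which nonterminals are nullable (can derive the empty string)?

No nonterminal has an empty production or an RHS whose symbols are all nullable.

{ } (none)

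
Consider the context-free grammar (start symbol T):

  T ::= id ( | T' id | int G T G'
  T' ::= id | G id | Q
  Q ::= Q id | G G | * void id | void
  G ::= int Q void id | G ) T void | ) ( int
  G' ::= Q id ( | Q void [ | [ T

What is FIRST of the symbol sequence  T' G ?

{ ), *, id, int, void }

Add FIRST(T') = { ), *, id, int, void }; T' is not nullable, stop.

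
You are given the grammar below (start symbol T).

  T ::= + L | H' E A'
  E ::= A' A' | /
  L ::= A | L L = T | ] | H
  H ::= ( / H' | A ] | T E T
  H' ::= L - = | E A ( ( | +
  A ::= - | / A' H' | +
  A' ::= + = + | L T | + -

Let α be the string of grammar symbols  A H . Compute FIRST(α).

Add FIRST(A) = { +, -, / }; A is not nullable, stop.

{ +, -, / }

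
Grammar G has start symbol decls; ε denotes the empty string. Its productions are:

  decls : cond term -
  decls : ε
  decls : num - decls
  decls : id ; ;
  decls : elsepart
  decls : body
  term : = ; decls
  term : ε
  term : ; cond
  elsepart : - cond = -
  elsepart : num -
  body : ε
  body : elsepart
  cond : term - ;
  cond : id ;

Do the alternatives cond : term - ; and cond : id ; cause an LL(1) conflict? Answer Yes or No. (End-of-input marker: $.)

FIRST(term - ;) = { -, ;, = } and FIRST(id ;) = { id }.
The FIRST sets are disjoint and neither alternative is nullable — no conflict.

No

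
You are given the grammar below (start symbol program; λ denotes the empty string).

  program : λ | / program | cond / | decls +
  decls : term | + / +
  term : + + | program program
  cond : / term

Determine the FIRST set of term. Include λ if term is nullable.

{ +, /, λ }

term : + + contributes {+}.
From term : program program: program, program nullable, take FIRST(program) ∪ FIRST(program) = { +, / }; also λ since the whole RHS is nullable.
Union: FIRST(term) = { +, /, λ }.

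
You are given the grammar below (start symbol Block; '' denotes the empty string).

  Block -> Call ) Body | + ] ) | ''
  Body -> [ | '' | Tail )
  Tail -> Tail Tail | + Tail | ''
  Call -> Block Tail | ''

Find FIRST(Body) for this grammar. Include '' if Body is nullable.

Body -> [ contributes {[}.
Body -> '' contributes ''.
From Body -> Tail ): Tail nullable, take FIRST(Tail) ∪ {)} = { ), + }.
Union: FIRST(Body) = { ), +, [, '' }.

{ ), +, [, '' }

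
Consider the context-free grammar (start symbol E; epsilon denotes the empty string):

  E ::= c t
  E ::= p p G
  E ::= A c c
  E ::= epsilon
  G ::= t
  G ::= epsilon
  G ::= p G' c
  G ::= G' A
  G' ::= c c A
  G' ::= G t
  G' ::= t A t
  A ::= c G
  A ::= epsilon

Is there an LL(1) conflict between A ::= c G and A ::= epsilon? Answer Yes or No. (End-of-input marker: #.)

FIRST(c G) = { c } and FIRST(epsilon) = { epsilon }.
The second alternative is nullable and FOLLOW(A) = { #, c, t } shares c with FIRST of the first — conflict.

Yes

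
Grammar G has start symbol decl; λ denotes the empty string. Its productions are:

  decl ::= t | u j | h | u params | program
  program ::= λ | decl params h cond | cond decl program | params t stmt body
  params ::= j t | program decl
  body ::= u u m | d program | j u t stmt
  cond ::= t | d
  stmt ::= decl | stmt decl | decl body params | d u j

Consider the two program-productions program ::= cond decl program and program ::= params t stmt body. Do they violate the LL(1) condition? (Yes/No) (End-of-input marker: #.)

FIRST(cond decl program) = { d, t } and FIRST(params t stmt body) = { d, h, j, t, u }.
Both contain d, so the two alternatives are not disjoint — LL(1) conflict.

Yes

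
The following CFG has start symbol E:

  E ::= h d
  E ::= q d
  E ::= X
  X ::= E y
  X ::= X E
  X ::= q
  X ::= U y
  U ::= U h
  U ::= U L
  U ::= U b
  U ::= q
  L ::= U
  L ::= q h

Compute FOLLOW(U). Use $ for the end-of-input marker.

In X ::= U y: add FIRST(y) = { y }.
In U ::= U h: add FIRST(h) = { h }.
In U ::= U L: add FIRST(L) = { q }.
In U ::= U b: add FIRST(b) = { b }.
In L ::= U: U is at the end, add FOLLOW(L) = { b, h, q, y }.
Union: FOLLOW(U) = { b, h, q, y }.

{ b, h, q, y }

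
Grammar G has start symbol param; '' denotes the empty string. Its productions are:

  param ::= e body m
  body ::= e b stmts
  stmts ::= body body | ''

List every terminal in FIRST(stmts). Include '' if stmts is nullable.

From stmts ::= body body: add FIRST(body) = { e }.
stmts ::= '' contributes ''.
Union: FIRST(stmts) = { e, '' }.

{ e, '' }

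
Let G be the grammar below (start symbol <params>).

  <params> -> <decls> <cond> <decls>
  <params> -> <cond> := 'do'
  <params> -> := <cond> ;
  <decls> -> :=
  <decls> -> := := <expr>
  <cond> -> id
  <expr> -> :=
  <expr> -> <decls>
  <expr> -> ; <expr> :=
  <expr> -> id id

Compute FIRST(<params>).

{ :=, id }

From <params> -> <decls> <cond> <decls>: add FIRST(<decls>) = { := }.
From <params> -> <cond> := 'do': add FIRST(<cond>) = { id }.
<params> -> := <cond> ; contributes {:=}.
Union: FIRST(<params>) = { :=, id }.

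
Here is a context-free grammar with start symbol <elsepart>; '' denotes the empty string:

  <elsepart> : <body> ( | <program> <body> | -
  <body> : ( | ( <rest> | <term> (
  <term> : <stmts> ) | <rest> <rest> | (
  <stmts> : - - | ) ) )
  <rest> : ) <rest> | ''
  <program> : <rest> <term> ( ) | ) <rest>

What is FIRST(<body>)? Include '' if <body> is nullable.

{ (, ), - }

<body> : ( contributes {(}.
<body> : ( <rest> contributes {(}.
From <body> : <term> (: <term> nullable, take FIRST(<term>) ∪ {(} = { (, ), - }.
Union: FIRST(<body>) = { (, ), - }.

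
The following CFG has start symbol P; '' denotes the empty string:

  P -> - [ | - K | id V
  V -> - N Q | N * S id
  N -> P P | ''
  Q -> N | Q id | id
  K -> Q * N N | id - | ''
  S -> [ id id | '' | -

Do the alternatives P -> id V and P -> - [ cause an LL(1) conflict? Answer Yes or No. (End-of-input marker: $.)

No

FIRST(id V) = { id } and FIRST(- [) = { - }.
The FIRST sets are disjoint and neither alternative is nullable — no conflict.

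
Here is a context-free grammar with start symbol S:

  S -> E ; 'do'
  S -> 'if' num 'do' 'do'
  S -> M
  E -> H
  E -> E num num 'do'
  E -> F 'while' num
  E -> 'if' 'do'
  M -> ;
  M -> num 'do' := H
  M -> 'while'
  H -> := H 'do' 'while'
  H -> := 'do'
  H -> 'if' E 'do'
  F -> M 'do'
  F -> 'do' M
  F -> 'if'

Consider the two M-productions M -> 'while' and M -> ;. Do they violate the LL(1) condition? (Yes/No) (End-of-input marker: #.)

No

FIRST('while') = { 'while' } and FIRST(;) = { ; }.
The FIRST sets are disjoint and neither alternative is nullable — no conflict.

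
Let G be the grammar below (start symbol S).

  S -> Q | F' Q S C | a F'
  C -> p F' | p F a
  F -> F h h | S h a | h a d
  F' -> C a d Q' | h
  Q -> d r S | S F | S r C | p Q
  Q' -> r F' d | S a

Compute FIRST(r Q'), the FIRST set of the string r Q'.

{ r }

r is a terminal; add {r} and stop.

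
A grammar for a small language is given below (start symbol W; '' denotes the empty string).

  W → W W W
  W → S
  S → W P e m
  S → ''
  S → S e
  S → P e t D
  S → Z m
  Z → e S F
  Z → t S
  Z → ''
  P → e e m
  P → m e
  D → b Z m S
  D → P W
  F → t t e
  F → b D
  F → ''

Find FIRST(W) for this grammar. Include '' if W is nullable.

{ e, m, t, '' }

From W → W W W: W, W, W nullable, take FIRST(W) ∪ FIRST(W) ∪ FIRST(W) = { e, m, t }; also '' since the whole RHS is nullable.
From W → S: add FIRST(S) = { e, m, t, '' } (including '' since S is nullable).
Union: FIRST(W) = { e, m, t, '' }.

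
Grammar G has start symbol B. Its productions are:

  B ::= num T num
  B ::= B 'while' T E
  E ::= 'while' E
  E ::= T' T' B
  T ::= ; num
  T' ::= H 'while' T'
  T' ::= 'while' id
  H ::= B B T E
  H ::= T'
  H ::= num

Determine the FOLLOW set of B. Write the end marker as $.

B is the start symbol, so $ ∈ FOLLOW(B).
In B ::= B 'while' T E: add FIRST('while' T E) = { 'while' }.
In E ::= T' T' B: B is at the end, add FOLLOW(E) = { $, 'while', ;, num }.
In H ::= B B T E: add FIRST(B T E) = { num }.
In H ::= B B T E: add FIRST(T E) = { ; }.
Union: FOLLOW(B) = { $, 'while', ;, num }.

{ $, 'while', ;, num }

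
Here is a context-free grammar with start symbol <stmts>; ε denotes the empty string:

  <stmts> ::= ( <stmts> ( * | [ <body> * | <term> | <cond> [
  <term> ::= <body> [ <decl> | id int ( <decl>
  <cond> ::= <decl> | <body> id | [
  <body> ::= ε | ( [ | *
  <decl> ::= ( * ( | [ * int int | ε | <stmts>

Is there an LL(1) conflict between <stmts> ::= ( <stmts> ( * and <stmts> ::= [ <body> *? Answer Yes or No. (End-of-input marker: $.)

FIRST(( <stmts> ( *) = { ( } and FIRST([ <body> *) = { [ }.
The FIRST sets are disjoint and neither alternative is nullable — no conflict.

No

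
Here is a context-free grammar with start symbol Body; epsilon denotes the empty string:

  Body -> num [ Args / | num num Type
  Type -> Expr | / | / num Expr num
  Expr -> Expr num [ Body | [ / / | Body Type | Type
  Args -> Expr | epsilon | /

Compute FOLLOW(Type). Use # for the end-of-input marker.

{ #, /, [, num }

In Body -> num num Type: Type is at the end, add FOLLOW(Body) = { #, /, [, num }.
In Expr -> Body Type: Type is at the end, add FOLLOW(Expr) = { #, /, [, num }.
In Expr -> Type: Type is at the end, add FOLLOW(Expr) = { #, /, [, num }.
Union: FOLLOW(Type) = { #, /, [, num }.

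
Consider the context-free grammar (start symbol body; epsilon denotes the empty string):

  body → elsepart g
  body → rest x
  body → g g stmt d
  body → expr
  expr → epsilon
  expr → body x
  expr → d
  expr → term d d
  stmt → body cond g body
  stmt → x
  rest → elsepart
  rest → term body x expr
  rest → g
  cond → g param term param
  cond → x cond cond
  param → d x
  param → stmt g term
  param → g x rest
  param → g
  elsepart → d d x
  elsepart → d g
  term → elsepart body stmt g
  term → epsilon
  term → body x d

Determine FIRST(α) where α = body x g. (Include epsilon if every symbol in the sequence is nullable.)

{ d, g, x }

Add FIRST(body)\{epsilon} = { d, g, x }; body is nullable, continue.
x is a terminal; add {x} and stop.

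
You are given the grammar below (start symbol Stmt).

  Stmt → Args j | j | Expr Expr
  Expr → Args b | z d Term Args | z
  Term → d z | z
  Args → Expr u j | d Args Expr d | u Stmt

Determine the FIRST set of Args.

From Args → Expr u j: add FIRST(Expr) = { d, u, z }.
Args → d Args Expr d contributes {d}.
Args → u Stmt contributes {u}.
Union: FIRST(Args) = { d, u, z }.

{ d, u, z }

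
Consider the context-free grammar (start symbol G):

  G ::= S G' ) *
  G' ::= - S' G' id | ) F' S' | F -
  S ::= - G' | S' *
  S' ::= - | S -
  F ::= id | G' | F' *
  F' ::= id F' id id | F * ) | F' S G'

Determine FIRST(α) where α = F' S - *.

{ ), -, id }

Add FIRST(F') = { ), -, id }; F' is not nullable, stop.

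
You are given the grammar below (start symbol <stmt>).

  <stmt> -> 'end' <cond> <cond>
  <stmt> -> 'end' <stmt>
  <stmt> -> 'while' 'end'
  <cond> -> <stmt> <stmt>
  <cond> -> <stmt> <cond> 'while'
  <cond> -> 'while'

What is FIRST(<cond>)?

From <cond> -> <stmt> <stmt>: add FIRST(<stmt>) = { 'end', 'while' }.
From <cond> -> <stmt> <cond> 'while': add FIRST(<stmt>) = { 'end', 'while' }.
<cond> -> 'while' contributes {'while'}.
Union: FIRST(<cond>) = { 'end', 'while' }.

{ 'end', 'while' }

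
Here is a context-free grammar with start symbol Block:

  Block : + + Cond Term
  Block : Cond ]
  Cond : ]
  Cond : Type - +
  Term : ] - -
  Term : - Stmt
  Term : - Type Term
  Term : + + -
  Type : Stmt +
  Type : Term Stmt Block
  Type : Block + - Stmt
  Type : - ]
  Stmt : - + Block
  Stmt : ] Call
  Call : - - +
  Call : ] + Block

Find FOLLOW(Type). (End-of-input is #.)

{ +, -, ] }

In Cond : Type - +: add FIRST(- +) = { - }.
In Term : - Type Term: add FIRST(Term) = { +, -, ] }.
Union: FOLLOW(Type) = { +, -, ] }.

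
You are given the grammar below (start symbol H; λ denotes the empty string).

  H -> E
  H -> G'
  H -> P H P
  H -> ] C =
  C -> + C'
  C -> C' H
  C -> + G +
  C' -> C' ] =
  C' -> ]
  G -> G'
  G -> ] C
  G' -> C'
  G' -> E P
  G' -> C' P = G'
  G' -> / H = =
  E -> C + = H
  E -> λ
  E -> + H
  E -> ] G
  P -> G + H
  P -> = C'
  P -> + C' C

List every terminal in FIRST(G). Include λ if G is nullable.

From G -> G': add FIRST(G') = { +, /, =, ] }.
G -> ] C contributes {]}.
Union: FIRST(G) = { +, /, =, ] }.

{ +, /, =, ] }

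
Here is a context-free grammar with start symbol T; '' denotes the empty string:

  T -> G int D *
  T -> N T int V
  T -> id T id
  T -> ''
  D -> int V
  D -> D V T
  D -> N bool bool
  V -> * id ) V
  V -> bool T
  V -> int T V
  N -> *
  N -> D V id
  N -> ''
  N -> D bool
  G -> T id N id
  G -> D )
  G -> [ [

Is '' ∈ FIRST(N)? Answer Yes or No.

N has an ''-production, so N ⇒ ''.

Yes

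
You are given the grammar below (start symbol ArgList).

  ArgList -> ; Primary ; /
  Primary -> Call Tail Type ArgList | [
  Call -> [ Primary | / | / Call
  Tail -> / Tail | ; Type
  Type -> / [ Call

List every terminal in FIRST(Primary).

{ /, [ }

From Primary -> Call Tail Type ArgList: add FIRST(Call) = { /, [ }.
Primary -> [ contributes {[}.
Union: FIRST(Primary) = { /, [ }.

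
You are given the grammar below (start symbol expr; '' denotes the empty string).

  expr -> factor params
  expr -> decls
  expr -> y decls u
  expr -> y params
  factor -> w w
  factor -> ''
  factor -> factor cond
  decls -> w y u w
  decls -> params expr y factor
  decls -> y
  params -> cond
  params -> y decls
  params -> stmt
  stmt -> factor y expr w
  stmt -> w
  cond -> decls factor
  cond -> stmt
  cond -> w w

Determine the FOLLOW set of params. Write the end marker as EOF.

{ EOF, w, y }

In expr -> factor params: params is at the end, add FOLLOW(expr) = { EOF, w, y }.
In expr -> y params: params is at the end, add FOLLOW(expr) = { EOF, w, y }.
In decls -> params expr y factor: add FIRST(expr y factor) = { w, y }.
Union: FOLLOW(params) = { EOF, w, y }.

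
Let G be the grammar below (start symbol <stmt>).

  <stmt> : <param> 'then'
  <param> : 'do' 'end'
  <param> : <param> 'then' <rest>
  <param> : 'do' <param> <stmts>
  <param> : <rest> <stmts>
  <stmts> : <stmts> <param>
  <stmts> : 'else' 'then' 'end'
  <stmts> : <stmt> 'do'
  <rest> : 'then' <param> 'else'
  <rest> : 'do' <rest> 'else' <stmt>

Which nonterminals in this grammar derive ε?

No nonterminal has an empty production or an RHS whose symbols are all nullable.

{ } (none)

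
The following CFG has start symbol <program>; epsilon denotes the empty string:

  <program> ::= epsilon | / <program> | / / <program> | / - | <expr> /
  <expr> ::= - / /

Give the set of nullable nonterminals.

{ <program> }

Directly nullable (have an epsilon-production): <program>.
No other nonterminal has a production whose RHS symbols are all nullable.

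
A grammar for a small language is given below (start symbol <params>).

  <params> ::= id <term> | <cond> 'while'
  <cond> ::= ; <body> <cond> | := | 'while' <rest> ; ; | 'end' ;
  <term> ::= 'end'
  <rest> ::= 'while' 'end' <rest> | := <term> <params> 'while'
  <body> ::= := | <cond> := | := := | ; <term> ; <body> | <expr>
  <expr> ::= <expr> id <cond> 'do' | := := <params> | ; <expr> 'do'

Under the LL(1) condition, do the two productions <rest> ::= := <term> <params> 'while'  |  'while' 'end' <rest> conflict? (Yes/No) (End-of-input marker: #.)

No

FIRST(:= <term> <params> 'while') = { := } and FIRST('while' 'end' <rest>) = { 'while' }.
The FIRST sets are disjoint and neither alternative is nullable — no conflict.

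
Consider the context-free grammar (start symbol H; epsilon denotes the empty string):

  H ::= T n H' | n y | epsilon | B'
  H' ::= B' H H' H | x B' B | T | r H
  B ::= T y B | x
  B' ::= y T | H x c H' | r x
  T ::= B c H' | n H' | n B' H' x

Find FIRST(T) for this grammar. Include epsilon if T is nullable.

From T ::= B c H': add FIRST(B) = { n, x }.
T ::= n H' contributes {n}.
T ::= n B' H' x contributes {n}.
Union: FIRST(T) = { n, x }.

{ n, x }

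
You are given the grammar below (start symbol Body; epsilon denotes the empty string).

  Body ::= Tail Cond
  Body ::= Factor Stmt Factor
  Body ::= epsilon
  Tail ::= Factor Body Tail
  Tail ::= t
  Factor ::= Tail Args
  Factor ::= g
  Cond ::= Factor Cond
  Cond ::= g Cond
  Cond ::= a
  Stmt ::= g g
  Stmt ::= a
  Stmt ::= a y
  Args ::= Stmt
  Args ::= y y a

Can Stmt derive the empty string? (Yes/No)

No

Nullable nonterminals: Body.
No production of Stmt has an RHS whose symbols are all nullable, so Stmt is not nullable.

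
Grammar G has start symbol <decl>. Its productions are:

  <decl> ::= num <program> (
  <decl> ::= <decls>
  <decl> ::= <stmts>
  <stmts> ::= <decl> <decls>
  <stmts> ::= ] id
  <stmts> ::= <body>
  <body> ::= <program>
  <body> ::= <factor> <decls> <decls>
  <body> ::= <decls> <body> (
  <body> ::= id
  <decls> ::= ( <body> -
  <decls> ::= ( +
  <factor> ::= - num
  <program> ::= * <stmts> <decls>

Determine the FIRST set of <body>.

From <body> ::= <program>: add FIRST(<program>) = { * }.
From <body> ::= <factor> <decls> <decls>: add FIRST(<factor>) = { - }.
From <body> ::= <decls> <body> (: add FIRST(<decls>) = { ( }.
<body> ::= id contributes {id}.
Union: FIRST(<body>) = { (, *, -, id }.

{ (, *, -, id }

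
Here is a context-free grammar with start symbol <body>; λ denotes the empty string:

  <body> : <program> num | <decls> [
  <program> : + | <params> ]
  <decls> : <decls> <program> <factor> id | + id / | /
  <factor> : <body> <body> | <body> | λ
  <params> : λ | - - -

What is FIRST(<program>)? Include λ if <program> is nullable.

{ +, -, ] }

<program> : + contributes {+}.
From <program> : <params> ]: <params> nullable, take FIRST(<params>) ∪ {]} = { -, ] }.
Union: FIRST(<program>) = { +, -, ] }.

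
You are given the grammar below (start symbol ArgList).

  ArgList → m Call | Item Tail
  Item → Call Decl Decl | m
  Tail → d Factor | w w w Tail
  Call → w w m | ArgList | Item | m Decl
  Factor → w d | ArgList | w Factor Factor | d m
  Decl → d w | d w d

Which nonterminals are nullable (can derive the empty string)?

No nonterminal has an empty production or an RHS whose symbols are all nullable.

{ } (none)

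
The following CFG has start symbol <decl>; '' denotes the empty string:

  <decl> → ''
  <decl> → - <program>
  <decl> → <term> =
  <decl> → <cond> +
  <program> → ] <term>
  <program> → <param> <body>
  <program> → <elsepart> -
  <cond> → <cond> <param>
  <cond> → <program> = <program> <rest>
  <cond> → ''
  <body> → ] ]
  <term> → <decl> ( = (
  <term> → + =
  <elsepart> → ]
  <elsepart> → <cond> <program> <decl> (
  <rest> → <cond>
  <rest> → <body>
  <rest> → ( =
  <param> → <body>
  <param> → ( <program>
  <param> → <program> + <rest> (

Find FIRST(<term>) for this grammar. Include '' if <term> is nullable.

{ (, +, -, ] }

From <term> → <decl> ( = (: <decl> nullable, take FIRST(<decl>) ∪ {(} = { (, +, -, ] }.
<term> → + = contributes {+}.
Union: FIRST(<term>) = { (, +, -, ] }.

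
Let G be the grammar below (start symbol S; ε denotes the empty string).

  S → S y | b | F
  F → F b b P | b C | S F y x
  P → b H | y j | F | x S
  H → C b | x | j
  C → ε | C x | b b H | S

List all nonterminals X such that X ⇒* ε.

Directly nullable (have an ε-production): C.
No other nonterminal has a production whose RHS symbols are all nullable.

{ C }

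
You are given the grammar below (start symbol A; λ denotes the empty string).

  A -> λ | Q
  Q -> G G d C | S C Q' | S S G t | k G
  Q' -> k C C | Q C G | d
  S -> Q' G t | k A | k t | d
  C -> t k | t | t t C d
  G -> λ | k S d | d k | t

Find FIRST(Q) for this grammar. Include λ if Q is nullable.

From Q -> G G d C: G, G nullable, take FIRST(G) ∪ FIRST(G) ∪ {d} = { d, k, t }.
From Q -> S C Q': add FIRST(S) = { d, k, t }.
From Q -> S S G t: add FIRST(S) = { d, k, t }.
Q -> k G contributes {k}.
Union: FIRST(Q) = { d, k, t }.

{ d, k, t }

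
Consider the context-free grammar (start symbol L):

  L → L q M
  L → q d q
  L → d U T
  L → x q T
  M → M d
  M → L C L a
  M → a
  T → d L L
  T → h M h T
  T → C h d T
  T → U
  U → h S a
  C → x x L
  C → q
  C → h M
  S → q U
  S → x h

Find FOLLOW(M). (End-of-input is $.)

{ $, a, d, h, q, x }

In L → L q M: M is at the end, add FOLLOW(L) = { $, a, d, h, q, x }.
In M → M d: add FIRST(d) = { d }.
In T → h M h T: add FIRST(h T) = { h }.
In C → h M: M is at the end, add FOLLOW(C) = { d, h, q, x }.
Union: FOLLOW(M) = { $, a, d, h, q, x }.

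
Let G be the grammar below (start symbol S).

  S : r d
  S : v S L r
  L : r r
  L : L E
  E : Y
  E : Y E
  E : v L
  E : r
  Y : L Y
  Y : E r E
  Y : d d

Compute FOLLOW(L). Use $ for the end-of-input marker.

{ d, r, v }

In S : v S L r: add FIRST(r) = { r }.
In L : L E: add FIRST(E) = { d, r, v }.
In E : v L: L is at the end, add FOLLOW(E) = { d, r, v }.
In Y : L Y: add FIRST(Y) = { d, r, v }.
Union: FOLLOW(L) = { d, r, v }.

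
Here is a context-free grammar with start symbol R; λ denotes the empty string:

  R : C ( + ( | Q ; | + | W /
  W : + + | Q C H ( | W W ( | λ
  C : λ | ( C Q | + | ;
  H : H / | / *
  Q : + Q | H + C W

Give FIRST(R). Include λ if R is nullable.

{ (, +, /, ; }

From R : C ( + (: C nullable, take FIRST(C) ∪ {(} = { (, +, ; }.
From R : Q ;: add FIRST(Q) = { +, / }.
R : + contributes {+}.
From R : W /: W nullable, take FIRST(W) ∪ {/} = { (, +, / }.
Union: FIRST(R) = { (, +, /, ; }.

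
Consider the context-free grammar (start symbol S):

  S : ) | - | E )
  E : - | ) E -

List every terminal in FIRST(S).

{ ), - }

S : ) contributes {)}.
S : - contributes {-}.
From S : E ): add FIRST(E) = { ), - }.
Union: FIRST(S) = { ), - }.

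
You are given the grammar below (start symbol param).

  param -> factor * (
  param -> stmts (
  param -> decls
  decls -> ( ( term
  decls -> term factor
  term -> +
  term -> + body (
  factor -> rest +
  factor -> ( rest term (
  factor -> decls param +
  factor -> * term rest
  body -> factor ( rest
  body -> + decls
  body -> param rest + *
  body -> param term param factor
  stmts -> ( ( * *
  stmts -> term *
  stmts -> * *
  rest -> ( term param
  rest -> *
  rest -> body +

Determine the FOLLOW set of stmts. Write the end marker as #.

{ ( }

In param -> stmts (: add FIRST(() = { ( }.
Union: FOLLOW(stmts) = { ( }.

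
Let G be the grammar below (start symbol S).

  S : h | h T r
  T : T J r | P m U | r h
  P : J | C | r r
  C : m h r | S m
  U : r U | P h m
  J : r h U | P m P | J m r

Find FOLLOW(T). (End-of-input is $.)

In S : h T r: add FIRST(r) = { r }.
In T : T J r: add FIRST(J r) = { h, m, r }.
Union: FOLLOW(T) = { h, m, r }.

{ h, m, r }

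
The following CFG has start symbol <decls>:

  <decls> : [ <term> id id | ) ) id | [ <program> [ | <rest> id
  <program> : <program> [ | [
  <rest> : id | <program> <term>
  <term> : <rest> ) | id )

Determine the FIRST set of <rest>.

{ [, id }

<rest> : id contributes {id}.
From <rest> : <program> <term>: add FIRST(<program>) = { [ }.
Union: FIRST(<rest>) = { [, id }.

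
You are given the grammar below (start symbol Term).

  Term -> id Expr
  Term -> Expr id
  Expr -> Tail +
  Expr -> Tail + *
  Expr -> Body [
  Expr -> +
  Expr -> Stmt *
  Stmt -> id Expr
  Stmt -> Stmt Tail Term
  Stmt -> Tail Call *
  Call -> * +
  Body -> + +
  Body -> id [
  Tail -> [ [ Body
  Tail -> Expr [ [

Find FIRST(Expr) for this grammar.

{ +, [, id }

From Expr -> Tail +: add FIRST(Tail) = { +, [, id }.
From Expr -> Tail + *: add FIRST(Tail) = { +, [, id }.
From Expr -> Body [: add FIRST(Body) = { +, id }.
Expr -> + contributes {+}.
From Expr -> Stmt *: add FIRST(Stmt) = { +, [, id }.
Union: FIRST(Expr) = { +, [, id }.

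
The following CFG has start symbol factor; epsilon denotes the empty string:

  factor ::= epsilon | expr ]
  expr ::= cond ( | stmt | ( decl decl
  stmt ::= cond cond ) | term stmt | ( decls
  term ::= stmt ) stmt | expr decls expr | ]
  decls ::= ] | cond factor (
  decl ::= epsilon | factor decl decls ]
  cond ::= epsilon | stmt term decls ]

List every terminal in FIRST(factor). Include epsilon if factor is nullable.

factor ::= epsilon contributes epsilon.
From factor ::= expr ]: add FIRST(expr) = { (, ), ] }.
Union: FIRST(factor) = { (, ), ], epsilon }.

{ (, ), ], epsilon }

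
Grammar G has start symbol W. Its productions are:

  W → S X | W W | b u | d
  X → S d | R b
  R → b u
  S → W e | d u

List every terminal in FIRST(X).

{ b, d }

From X → S d: add FIRST(S) = { b, d }.
From X → R b: add FIRST(R) = { b }.
Union: FIRST(X) = { b, d }.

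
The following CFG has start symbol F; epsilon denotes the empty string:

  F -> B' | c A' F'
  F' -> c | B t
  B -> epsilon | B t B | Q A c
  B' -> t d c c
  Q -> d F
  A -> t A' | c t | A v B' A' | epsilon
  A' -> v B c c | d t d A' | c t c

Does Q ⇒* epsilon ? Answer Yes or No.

Nullable nonterminals: A, B.
No production of Q has an RHS whose symbols are all nullable, so Q is not nullable.

No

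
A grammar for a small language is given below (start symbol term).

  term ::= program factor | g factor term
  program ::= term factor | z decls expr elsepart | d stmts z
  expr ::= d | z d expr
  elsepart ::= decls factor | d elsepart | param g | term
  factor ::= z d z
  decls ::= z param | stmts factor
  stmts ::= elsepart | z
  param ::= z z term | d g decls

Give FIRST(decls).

{ d, g, z }

decls ::= z param contributes {z}.
From decls ::= stmts factor: add FIRST(stmts) = { d, g, z }.
Union: FIRST(decls) = { d, g, z }.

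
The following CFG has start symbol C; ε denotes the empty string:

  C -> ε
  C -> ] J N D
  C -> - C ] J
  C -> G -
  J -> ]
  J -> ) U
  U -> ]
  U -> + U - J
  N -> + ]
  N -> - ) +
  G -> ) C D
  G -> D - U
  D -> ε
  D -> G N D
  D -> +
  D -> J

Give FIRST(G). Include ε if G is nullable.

{ ), +, -, ] }

G -> ) C D contributes {)}.
From G -> D - U: D nullable, take FIRST(D) ∪ {-} = { ), +, -, ] }.
Union: FIRST(G) = { ), +, -, ] }.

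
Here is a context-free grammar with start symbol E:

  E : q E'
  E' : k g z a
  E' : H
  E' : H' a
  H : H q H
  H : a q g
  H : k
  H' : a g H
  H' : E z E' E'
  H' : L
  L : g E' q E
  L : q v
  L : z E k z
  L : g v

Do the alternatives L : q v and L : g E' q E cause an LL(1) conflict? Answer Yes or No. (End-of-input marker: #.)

No

FIRST(q v) = { q } and FIRST(g E' q E) = { g }.
The FIRST sets are disjoint and neither alternative is nullable — no conflict.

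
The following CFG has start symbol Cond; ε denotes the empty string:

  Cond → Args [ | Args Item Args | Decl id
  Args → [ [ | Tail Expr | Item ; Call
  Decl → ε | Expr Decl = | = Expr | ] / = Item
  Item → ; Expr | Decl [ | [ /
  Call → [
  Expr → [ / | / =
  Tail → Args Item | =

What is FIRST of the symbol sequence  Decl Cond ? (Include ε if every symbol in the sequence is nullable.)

{ /, ;, =, [, ], id }

Add FIRST(Decl)\{ε} = { /, =, [, ] }; Decl is nullable, continue.
Add FIRST(Cond) = { /, ;, =, [, ], id }; Cond is not nullable, stop.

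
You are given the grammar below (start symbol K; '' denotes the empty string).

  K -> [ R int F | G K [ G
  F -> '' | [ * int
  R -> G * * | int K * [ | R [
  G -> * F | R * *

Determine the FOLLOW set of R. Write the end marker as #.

{ *, [, int }

In K -> [ R int F: add FIRST(int F) = { int }.
In R -> R [: add FIRST([) = { [ }.
In G -> R * *: add FIRST(* *) = { * }.
Union: FOLLOW(R) = { *, [, int }.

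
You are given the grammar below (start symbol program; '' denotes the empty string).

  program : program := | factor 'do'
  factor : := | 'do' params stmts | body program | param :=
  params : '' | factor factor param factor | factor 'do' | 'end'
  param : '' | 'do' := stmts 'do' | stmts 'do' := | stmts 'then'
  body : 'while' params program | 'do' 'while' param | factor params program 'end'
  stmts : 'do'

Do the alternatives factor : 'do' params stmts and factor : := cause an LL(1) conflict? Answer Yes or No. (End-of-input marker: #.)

No

FIRST('do' params stmts) = { 'do' } and FIRST(:=) = { := }.
The FIRST sets are disjoint and neither alternative is nullable — no conflict.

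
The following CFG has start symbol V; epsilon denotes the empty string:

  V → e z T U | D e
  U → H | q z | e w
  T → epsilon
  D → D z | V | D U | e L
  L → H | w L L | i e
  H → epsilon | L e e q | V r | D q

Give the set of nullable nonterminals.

Directly nullable (have an epsilon-production): T, H.
U → H with every symbol nullable, so U is nullable.
L → H with every symbol nullable, so L is nullable.
No other nonterminal has a production whose RHS symbols are all nullable.

{ H, L, T, U }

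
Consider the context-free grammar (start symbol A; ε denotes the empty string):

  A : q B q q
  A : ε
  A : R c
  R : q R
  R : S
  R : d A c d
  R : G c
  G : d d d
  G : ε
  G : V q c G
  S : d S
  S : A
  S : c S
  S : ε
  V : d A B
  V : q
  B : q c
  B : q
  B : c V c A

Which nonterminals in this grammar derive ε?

Directly nullable (have an ε-production): A, G, S.
R : S with every symbol nullable, so R is nullable.
No other nonterminal has a production whose RHS symbols are all nullable.

{ A, G, R, S }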